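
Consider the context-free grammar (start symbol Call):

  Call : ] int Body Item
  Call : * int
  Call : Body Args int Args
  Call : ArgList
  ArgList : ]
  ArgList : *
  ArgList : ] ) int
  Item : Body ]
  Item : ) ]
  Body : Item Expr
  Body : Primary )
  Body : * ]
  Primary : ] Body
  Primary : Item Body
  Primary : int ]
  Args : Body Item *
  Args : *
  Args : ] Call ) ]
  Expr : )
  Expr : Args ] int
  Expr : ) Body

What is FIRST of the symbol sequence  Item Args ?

{ ), *, ], int }

Add FIRST(Item) = { ), *, ], int }; Item is not nullable, stop.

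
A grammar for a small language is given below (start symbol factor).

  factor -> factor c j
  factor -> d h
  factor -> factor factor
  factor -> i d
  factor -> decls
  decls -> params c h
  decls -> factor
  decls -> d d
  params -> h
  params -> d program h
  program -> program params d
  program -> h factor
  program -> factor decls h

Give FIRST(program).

{ d, h, i }

From program -> program params d: add FIRST(program) = { d, h, i }.
program -> h factor contributes {h}.
From program -> factor decls h: add FIRST(factor) = { d, h, i }.
Union: FIRST(program) = { d, h, i }.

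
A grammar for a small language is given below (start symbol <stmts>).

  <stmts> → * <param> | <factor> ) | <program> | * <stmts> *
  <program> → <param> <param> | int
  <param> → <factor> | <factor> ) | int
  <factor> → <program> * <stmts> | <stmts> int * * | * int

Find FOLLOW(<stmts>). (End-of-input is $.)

<stmts> is the start symbol, so $ ∈ FOLLOW(<stmts>).
In <stmts> → * <stmts> *: add FIRST(*) = { * }.
In <factor> → <program> * <stmts>: <stmts> is at the end, add FOLLOW(<factor>) = { $, ), *, int }.
In <factor> → <stmts> int * *: add FIRST(int * *) = { int }.
Union: FOLLOW(<stmts>) = { $, ), *, int }.

{ $, ), *, int }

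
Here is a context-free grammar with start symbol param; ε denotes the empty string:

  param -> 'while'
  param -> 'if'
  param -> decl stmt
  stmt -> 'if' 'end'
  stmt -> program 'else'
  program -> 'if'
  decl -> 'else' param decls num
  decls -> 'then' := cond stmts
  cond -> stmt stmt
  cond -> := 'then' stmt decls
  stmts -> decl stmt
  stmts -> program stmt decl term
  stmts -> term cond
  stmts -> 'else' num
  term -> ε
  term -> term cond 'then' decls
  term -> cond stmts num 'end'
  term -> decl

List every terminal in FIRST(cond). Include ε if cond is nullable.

{ 'if', := }

From cond -> stmt stmt: add FIRST(stmt) = { 'if' }.
cond -> := 'then' stmt decls contributes {:=}.
Union: FIRST(cond) = { 'if', := }.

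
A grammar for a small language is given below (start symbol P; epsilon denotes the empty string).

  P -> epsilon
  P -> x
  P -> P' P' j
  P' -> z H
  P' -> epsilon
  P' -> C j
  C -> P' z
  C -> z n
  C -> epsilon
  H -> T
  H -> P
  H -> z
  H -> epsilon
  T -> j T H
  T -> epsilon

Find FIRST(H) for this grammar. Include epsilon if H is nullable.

From H -> T: add FIRST(T) = { j, epsilon } (including epsilon since T is nullable).
From H -> P: add FIRST(P) = { j, x, z, epsilon } (including epsilon since P is nullable).
H -> z contributes {z}.
H -> epsilon contributes epsilon.
Union: FIRST(H) = { j, x, z, epsilon }.

{ j, x, z, epsilon }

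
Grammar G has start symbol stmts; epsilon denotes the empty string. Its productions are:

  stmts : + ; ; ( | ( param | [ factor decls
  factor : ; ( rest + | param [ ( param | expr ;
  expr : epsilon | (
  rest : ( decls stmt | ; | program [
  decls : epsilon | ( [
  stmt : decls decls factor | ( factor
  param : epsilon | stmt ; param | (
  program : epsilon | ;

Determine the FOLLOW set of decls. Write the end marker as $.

{ $, (, ;, [ }

In stmts : [ factor decls: decls is at the end, add FOLLOW(stmts) = { $ }.
In rest : ( decls stmt: add FIRST(stmt) = { (, ;, [ }.
In stmt : decls decls factor: add FIRST(decls factor) = { (, ;, [ }.
In stmt : decls decls factor: add FIRST(factor) = { (, ;, [ }.
Union: FOLLOW(decls) = { $, (, ;, [ }.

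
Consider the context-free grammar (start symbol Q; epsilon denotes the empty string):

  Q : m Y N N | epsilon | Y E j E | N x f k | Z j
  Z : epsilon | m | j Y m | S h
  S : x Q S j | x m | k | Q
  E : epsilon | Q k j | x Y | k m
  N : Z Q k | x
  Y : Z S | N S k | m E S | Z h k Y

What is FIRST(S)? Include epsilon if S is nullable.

{ h, j, k, m, x, epsilon }

S : x Q S j contributes {x}.
S : x m contributes {x}.
S : k contributes {k}.
From S : Q: add FIRST(Q) = { h, j, k, m, x, epsilon } (including epsilon since Q is nullable).
Union: FIRST(S) = { h, j, k, m, x, epsilon }.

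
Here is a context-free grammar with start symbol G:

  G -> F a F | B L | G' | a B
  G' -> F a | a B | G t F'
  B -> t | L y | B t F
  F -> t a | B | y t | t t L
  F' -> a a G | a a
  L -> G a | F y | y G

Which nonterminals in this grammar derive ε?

No nonterminal has an empty production or an RHS whose symbols are all nullable.

{ } (none)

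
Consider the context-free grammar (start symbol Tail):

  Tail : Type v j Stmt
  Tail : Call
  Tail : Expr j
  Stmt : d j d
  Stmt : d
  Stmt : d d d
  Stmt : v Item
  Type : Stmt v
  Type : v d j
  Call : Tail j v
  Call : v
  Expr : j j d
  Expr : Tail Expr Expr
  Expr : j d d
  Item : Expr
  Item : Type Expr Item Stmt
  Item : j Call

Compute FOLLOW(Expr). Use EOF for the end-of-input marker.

In Tail : Expr j: add FIRST(j) = { j }.
In Expr : Tail Expr Expr: add FIRST(Expr) = { d, j, v }.
In Expr : Tail Expr Expr: Expr is at the end, add FOLLOW(Expr) = { EOF, d, j, v }.
In Item : Expr: Expr is at the end, add FOLLOW(Item) = { EOF, d, j, v }.
In Item : Type Expr Item Stmt: add FIRST(Item Stmt) = { d, j, v }.
Union: FOLLOW(Expr) = { EOF, d, j, v }.

{ EOF, d, j, v }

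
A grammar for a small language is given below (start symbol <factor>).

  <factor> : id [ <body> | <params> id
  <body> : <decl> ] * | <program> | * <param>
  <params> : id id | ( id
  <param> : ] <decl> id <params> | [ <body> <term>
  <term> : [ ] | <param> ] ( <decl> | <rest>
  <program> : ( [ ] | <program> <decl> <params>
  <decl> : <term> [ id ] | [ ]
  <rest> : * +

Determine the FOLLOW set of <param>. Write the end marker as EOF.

{ EOF, *, [, ] }

In <body> : * <param>: <param> is at the end, add FOLLOW(<body>) = { EOF, *, [, ] }.
In <term> : <param> ] ( <decl>: add FIRST(] ( <decl>) = { ] }.
Union: FOLLOW(<param>) = { EOF, *, [, ] }.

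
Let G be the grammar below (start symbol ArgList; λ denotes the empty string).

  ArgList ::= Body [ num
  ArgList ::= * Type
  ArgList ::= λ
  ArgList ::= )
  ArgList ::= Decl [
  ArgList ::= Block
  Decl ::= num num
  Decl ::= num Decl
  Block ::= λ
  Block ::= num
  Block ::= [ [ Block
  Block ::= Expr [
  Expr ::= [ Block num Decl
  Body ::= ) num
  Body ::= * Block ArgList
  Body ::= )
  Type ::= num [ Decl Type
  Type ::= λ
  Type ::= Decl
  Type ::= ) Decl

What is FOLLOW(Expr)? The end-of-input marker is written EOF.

In Block ::= Expr [: add FIRST([) = { [ }.
Union: FOLLOW(Expr) = { [ }.

{ [ }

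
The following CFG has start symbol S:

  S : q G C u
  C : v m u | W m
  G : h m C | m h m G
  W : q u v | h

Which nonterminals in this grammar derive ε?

{ } (none)

No nonterminal has an empty production or an RHS whose symbols are all nullable.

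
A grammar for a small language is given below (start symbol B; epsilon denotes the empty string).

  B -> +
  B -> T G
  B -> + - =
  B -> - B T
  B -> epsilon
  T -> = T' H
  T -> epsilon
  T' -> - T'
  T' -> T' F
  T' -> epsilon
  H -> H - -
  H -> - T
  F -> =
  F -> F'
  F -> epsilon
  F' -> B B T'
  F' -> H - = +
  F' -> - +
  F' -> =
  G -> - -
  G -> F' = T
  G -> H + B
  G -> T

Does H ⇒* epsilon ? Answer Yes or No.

No

Nullable nonterminals: B, F, F', G, T, T'.
No production of H has an RHS whose symbols are all nullable, so H is not nullable.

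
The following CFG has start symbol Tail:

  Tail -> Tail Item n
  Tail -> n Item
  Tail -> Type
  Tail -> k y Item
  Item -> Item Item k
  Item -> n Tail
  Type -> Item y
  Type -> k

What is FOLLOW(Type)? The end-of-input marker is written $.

{ $, k, n, y }

In Tail -> Type: Type is at the end, add FOLLOW(Tail) = { $, k, n, y }.
Union: FOLLOW(Type) = { $, k, n, y }.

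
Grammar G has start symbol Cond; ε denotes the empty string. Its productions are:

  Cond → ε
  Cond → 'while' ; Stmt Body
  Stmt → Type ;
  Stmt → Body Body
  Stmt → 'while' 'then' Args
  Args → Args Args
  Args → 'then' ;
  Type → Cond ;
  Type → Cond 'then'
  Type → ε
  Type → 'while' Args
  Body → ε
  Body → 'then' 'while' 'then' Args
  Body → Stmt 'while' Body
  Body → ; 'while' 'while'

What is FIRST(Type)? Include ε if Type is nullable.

From Type → Cond ;: Cond nullable, take FIRST(Cond) ∪ {;} = { 'while', ; }.
From Type → Cond 'then': Cond nullable, take FIRST(Cond) ∪ {'then'} = { 'then', 'while' }.
Type → ε contributes ε.
Type → 'while' Args contributes {'while'}.
Union: FIRST(Type) = { 'then', 'while', ;, ε }.

{ 'then', 'while', ;, ε }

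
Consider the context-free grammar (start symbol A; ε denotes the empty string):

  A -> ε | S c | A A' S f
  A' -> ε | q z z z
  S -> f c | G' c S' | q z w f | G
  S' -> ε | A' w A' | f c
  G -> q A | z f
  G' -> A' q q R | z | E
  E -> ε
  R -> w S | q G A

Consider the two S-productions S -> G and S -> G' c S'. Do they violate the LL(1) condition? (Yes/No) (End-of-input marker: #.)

FIRST(G) = { q, z } and FIRST(G' c S') = { c, q, z }.
Both contain q, so the two alternatives are not disjoint — LL(1) conflict.

Yes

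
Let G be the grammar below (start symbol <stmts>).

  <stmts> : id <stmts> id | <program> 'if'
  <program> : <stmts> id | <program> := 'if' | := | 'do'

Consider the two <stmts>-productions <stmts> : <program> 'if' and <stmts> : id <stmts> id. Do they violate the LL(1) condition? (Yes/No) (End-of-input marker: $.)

Yes

FIRST(<program> 'if') = { 'do', :=, id } and FIRST(id <stmts> id) = { id }.
Both contain id, so the two alternatives are not disjoint — LL(1) conflict.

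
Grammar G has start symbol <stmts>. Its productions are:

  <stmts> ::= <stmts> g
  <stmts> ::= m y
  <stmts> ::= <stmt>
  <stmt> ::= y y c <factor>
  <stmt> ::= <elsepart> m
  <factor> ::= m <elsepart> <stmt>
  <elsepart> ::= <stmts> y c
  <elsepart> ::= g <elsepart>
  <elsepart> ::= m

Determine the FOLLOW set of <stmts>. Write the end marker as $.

{ $, g, y }

<stmts> is the start symbol, so $ ∈ FOLLOW(<stmts>).
In <stmts> ::= <stmts> g: add FIRST(g) = { g }.
In <elsepart> ::= <stmts> y c: add FIRST(y c) = { y }.
Union: FOLLOW(<stmts>) = { $, g, y }.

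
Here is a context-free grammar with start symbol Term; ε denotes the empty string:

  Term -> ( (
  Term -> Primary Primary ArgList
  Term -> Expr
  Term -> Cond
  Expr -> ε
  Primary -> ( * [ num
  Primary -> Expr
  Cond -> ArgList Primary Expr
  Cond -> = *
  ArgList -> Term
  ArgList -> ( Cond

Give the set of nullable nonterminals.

Directly nullable (have an ε-production): Expr.
Primary -> Expr with every symbol nullable, so Primary is nullable.
Term -> Primary Primary ArgList with every symbol nullable, so Term is nullable.
ArgList -> Term with every symbol nullable, so ArgList is nullable.
Cond -> ArgList Primary Expr with every symbol nullable, so Cond is nullable.

{ ArgList, Cond, Expr, Primary, Term }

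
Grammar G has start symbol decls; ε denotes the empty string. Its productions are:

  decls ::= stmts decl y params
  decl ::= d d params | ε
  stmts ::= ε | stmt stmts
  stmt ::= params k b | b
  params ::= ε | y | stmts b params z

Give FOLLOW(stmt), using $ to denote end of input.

In stmts ::= stmt stmts: add FIRST(stmts)\{ε} = { b, k, y }.
  Since stmts is nullable, also add FOLLOW(stmts) = { b, d, y }.
Union: FOLLOW(stmt) = { b, d, k, y }.

{ b, d, k, y }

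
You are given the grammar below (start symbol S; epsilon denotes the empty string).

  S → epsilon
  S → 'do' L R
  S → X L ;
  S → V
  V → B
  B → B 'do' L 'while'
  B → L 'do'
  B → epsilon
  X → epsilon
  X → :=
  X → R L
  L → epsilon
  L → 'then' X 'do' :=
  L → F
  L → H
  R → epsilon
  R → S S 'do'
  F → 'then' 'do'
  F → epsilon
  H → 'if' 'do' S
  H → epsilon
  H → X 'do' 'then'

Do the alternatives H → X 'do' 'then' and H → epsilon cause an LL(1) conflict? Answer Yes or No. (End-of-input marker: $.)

FIRST(X 'do' 'then') = { 'do', 'if', 'then', :=, ; } and FIRST(epsilon) = { epsilon }.
The second alternative is nullable and FOLLOW(H) = { $, 'do', 'if', 'then', 'while', :=, ; } shares 'do' with FIRST of the first — conflict.

Yes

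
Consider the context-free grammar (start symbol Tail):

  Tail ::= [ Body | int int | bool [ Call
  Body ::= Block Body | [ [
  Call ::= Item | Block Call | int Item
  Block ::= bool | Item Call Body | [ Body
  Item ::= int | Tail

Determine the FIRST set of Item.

{ [, bool, int }

Item ::= int contributes {int}.
From Item ::= Tail: add FIRST(Tail) = { [, bool, int }.
Union: FIRST(Item) = { [, bool, int }.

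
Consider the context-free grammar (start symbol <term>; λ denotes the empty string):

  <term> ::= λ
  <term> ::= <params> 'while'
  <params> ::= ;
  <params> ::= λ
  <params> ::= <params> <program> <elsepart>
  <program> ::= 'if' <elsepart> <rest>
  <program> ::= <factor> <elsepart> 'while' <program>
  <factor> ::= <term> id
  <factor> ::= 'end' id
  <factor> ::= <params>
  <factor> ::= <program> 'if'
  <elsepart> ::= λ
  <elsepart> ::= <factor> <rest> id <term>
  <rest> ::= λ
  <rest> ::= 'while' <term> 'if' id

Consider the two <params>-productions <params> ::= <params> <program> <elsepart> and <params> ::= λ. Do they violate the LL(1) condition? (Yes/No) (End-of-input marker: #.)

FIRST(<params> <program> <elsepart>) = { 'end', 'if', 'while', ;, id } and FIRST(λ) = { λ }.
The second alternative is nullable and FOLLOW(<params>) = { 'end', 'if', 'while', ;, id } shares 'end' with FIRST of the first — conflict.

Yes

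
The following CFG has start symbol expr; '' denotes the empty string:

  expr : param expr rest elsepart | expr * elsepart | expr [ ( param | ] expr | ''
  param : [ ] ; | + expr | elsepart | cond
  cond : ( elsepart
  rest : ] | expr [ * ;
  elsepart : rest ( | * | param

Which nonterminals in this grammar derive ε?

{ expr }

Directly nullable (have an ''-production): expr.
No other nonterminal has a production whose RHS symbols are all nullable.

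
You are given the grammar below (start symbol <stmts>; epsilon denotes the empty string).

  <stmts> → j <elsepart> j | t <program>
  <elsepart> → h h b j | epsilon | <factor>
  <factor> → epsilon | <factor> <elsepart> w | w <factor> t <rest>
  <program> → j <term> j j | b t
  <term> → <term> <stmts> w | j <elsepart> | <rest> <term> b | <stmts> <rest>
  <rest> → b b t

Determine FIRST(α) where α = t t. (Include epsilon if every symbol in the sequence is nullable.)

t is a terminal; add {t} and stop.

{ t }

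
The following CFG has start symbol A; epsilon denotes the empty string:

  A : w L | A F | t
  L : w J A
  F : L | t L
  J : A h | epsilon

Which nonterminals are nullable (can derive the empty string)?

{ J }

Directly nullable (have an epsilon-production): J.
No other nonterminal has a production whose RHS symbols are all nullable.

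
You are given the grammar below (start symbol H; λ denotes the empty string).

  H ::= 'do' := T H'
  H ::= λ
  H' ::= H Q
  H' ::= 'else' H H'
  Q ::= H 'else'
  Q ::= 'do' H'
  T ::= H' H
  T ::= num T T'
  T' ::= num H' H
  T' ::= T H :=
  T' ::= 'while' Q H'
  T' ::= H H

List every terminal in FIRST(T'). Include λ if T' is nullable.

T' ::= num H' H contributes {num}.
From T' ::= T H :=: add FIRST(T) = { 'do', 'else', num }.
T' ::= 'while' Q H' contributes {'while'}.
From T' ::= H H: H, H nullable, take FIRST(H) ∪ FIRST(H) = { 'do' }; also λ since the whole RHS is nullable.
Union: FIRST(T') = { 'do', 'else', 'while', num, λ }.

{ 'do', 'else', 'while', num, λ }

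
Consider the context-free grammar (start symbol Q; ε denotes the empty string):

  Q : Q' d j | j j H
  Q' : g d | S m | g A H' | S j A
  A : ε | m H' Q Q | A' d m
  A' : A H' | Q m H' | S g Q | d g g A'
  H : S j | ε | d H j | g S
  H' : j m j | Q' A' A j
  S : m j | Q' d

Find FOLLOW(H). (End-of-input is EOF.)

{ EOF, d, g, j, m }

In Q : j j H: H is at the end, add FOLLOW(Q) = { EOF, d, g, j, m }.
In H : d H j: add FIRST(j) = { j }.
Union: FOLLOW(H) = { EOF, d, g, j, m }.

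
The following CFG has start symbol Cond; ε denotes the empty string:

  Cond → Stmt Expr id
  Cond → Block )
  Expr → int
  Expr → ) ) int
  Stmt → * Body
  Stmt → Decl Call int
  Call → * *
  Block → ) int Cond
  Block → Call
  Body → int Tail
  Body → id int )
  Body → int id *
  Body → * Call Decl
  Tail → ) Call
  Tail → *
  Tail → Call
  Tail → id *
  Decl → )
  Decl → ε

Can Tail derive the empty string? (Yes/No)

No

Nullable nonterminals: Decl.
No production of Tail has an RHS whose symbols are all nullable, so Tail is not nullable.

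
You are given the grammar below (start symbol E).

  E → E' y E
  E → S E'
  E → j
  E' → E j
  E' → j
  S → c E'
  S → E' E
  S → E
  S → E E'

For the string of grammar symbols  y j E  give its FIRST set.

{ y }

y is a terminal; add {y} and stop.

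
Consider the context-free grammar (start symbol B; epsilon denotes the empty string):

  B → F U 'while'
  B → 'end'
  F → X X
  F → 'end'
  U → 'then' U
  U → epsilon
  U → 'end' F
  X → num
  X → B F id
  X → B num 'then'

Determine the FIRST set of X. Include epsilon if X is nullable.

{ 'end', num }

X → num contributes {num}.
From X → B F id: add FIRST(B) = { 'end', num }.
From X → B num 'then': add FIRST(B) = { 'end', num }.
Union: FIRST(X) = { 'end', num }.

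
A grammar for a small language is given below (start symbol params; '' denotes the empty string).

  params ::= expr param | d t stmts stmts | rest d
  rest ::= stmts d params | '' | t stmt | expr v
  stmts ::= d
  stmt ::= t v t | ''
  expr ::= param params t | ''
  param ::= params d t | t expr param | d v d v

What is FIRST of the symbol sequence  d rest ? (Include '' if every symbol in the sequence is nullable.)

{ d }

d is a terminal; add {d} and stop.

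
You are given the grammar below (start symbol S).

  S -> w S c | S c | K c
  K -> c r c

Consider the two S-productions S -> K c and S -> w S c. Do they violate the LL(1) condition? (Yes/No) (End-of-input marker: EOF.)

FIRST(K c) = { c } and FIRST(w S c) = { w }.
The FIRST sets are disjoint and neither alternative is nullable — no conflict.

No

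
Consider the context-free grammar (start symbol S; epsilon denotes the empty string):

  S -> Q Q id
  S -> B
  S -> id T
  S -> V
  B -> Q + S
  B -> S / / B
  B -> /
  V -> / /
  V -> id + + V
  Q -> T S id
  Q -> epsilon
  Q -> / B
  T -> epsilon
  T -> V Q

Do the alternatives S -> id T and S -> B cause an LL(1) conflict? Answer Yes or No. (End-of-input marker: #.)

FIRST(id T) = { id } and FIRST(B) = { +, /, id }.
Both contain id, so the two alternatives are not disjoint — LL(1) conflict.

Yes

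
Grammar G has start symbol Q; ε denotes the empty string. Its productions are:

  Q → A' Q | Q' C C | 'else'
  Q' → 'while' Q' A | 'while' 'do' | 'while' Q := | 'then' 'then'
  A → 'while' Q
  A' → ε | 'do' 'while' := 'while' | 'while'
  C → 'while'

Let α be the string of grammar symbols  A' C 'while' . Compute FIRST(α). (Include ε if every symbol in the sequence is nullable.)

{ 'do', 'while' }

Add FIRST(A')\{ε} = { 'do', 'while' }; A' is nullable, continue.
Add FIRST(C) = { 'while' }; C is not nullable, stop.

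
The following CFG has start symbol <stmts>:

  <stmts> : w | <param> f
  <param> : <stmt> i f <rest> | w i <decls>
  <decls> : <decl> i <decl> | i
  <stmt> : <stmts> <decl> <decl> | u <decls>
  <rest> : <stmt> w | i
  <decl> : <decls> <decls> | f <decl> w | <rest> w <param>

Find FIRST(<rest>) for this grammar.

{ i, u, w }

From <rest> : <stmt> w: add FIRST(<stmt>) = { u, w }.
<rest> : i contributes {i}.
Union: FIRST(<rest>) = { i, u, w }.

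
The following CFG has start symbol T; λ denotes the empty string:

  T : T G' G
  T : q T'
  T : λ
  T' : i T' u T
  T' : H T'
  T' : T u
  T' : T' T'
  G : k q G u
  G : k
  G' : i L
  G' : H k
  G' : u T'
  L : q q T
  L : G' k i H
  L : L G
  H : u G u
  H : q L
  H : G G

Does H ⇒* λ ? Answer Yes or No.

Nullable nonterminals: T.
No production of H has an RHS whose symbols are all nullable, so H is not nullable.

No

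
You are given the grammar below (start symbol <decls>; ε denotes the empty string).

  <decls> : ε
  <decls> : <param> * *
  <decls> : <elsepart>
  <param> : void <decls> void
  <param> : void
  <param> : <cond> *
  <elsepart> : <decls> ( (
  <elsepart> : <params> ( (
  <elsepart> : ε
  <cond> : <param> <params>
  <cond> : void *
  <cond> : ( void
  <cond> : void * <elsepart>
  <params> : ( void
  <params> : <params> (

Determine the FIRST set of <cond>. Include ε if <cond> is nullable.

{ (, void }

From <cond> : <param> <params>: add FIRST(<param>) = { (, void }.
<cond> : void * contributes {void}.
<cond> : ( void contributes {(}.
<cond> : void * <elsepart> contributes {void}.
Union: FIRST(<cond>) = { (, void }.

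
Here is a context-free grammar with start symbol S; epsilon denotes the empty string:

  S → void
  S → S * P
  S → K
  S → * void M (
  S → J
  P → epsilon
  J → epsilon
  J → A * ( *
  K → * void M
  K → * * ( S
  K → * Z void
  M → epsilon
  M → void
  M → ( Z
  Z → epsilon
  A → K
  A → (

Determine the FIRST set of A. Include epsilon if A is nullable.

{ (, * }

From A → K: add FIRST(K) = { * }.
A → ( contributes {(}.
Union: FIRST(A) = { (, * }.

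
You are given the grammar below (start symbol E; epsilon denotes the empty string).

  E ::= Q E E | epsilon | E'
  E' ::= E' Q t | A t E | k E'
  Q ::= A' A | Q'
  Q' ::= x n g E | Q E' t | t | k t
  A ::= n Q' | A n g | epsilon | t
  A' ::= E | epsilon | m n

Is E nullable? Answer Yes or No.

E has an epsilon-production, so E ⇒ epsilon.

Yes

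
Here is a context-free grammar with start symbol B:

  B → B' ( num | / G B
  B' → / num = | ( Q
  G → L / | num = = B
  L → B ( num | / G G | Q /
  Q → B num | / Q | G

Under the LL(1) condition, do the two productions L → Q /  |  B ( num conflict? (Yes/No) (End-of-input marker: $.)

FIRST(Q /) = { (, /, num } and FIRST(B ( num) = { (, / }.
Both contain (, so the two alternatives are not disjoint — LL(1) conflict.

Yes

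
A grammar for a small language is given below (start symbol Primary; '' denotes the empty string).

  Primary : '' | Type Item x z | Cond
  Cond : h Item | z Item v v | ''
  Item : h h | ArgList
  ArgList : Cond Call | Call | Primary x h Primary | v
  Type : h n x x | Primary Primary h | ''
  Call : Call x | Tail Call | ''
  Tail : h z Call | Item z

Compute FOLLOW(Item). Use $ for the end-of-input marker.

In Primary : Type Item x z: add FIRST(x z) = { x }.
In Cond : h Item: Item is at the end, add FOLLOW(Cond) = { $, h, v, x, z }.
In Cond : z Item v v: add FIRST(v v) = { v }.
In Tail : Item z: add FIRST(z) = { z }.
Union: FOLLOW(Item) = { $, h, v, x, z }.

{ $, h, v, x, z }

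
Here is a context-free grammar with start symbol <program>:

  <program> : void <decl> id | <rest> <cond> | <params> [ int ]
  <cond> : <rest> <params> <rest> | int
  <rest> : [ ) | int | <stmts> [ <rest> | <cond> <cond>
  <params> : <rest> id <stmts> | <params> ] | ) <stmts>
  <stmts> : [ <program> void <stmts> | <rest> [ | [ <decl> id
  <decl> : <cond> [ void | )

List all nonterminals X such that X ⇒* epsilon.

{ } (none)

No nonterminal has an empty production or an RHS whose symbols are all nullable.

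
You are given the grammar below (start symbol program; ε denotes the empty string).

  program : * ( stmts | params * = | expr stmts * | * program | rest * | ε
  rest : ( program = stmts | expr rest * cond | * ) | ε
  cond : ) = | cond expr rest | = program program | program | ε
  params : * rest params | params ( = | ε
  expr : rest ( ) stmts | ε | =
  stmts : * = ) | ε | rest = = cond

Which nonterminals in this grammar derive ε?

Directly nullable (have an ε-production): program, rest, cond, params, expr, stmts.

{ cond, expr, params, program, rest, stmts }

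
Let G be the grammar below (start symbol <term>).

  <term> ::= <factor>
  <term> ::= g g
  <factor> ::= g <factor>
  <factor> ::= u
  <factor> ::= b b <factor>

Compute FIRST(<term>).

{ b, g, u }

From <term> ::= <factor>: add FIRST(<factor>) = { b, g, u }.
<term> ::= g g contributes {g}.
Union: FIRST(<term>) = { b, g, u }.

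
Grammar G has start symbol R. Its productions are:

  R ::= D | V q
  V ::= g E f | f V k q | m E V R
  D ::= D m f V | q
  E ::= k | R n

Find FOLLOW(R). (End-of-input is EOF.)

R is the start symbol, so EOF ∈ FOLLOW(R).
In V ::= m E V R: R is at the end, add FOLLOW(V) = { EOF, f, g, k, m, n, q }.
In E ::= R n: add FIRST(n) = { n }.
Union: FOLLOW(R) = { EOF, f, g, k, m, n, q }.

{ EOF, f, g, k, m, n, q }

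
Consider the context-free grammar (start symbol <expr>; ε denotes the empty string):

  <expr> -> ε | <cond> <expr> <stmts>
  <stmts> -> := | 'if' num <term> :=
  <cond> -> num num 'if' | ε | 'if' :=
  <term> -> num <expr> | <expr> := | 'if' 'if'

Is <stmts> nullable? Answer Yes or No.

Nullable nonterminals: <cond>, <expr>.
No production of <stmts> has an RHS whose symbols are all nullable, so <stmts> is not nullable.

No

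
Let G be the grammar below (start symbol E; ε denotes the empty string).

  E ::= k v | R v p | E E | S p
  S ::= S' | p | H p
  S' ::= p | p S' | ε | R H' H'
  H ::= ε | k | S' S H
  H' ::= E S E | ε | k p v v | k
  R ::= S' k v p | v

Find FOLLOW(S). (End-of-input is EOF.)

In E ::= S p: add FIRST(p) = { p }.
In H ::= S' S H: add FIRST(H)\{ε} = { k, p, v }.
  Since H is nullable, also add FOLLOW(H) = { p }.
In H' ::= E S E: add FIRST(E) = { k, p, v }.
Union: FOLLOW(S) = { k, p, v }.

{ k, p, v }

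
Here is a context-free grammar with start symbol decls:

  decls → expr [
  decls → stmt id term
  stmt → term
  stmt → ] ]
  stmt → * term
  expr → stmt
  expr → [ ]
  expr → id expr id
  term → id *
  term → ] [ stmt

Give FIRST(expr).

From expr → stmt: add FIRST(stmt) = { *, ], id }.
expr → [ ] contributes {[}.
expr → id expr id contributes {id}.
Union: FIRST(expr) = { *, [, ], id }.

{ *, [, ], id }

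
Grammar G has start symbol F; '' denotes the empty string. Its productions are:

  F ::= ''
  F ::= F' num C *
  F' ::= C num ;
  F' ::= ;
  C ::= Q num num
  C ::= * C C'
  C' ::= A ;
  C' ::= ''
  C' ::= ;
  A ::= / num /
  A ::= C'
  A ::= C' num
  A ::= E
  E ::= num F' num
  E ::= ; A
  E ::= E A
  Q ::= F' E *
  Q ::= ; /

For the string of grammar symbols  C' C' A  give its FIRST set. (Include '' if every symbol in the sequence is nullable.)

{ /, ;, num, '' }

Add FIRST(C')\{''} = { /, ;, num }; C' is nullable, continue.
Add FIRST(C')\{''} = { /, ;, num }; C' is nullable, continue.
Add FIRST(A)\{''} = { /, ;, num }; A is nullable, continue.
Every symbol is nullable, so include ''.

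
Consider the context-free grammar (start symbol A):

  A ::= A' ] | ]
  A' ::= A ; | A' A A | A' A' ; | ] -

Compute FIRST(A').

From A' ::= A ;: add FIRST(A) = { ] }.
From A' ::= A' A A: add FIRST(A') = { ] }.
From A' ::= A' A' ;: add FIRST(A') = { ] }.
A' ::= ] - contributes {]}.
Union: FIRST(A') = { ] }.

{ ] }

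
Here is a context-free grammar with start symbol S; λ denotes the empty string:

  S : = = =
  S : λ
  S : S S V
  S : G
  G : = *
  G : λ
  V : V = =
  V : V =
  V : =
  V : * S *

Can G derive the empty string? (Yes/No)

Yes

G has an λ-production, so G ⇒ λ.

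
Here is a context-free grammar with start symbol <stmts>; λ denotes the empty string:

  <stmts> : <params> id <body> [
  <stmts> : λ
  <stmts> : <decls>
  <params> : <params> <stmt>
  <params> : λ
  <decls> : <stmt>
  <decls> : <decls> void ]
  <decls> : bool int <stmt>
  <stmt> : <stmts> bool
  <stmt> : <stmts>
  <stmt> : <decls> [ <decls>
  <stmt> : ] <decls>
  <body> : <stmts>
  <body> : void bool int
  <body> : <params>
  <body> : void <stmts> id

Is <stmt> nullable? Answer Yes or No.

Yes

<stmt> : <stmts> and each of <stmts> is nullable, so <stmt> ⇒* λ.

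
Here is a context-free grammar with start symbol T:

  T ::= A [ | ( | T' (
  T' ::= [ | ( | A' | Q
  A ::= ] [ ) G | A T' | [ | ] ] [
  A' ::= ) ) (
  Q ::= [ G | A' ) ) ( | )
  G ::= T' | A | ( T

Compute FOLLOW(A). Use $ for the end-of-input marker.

{ (, ), [ }

In T ::= A [: add FIRST([) = { [ }.
In A ::= A T': add FIRST(T') = { (, ), [ }.
In G ::= A: A is at the end, add FOLLOW(G) = { (, ), [ }.
Union: FOLLOW(A) = { (, ), [ }.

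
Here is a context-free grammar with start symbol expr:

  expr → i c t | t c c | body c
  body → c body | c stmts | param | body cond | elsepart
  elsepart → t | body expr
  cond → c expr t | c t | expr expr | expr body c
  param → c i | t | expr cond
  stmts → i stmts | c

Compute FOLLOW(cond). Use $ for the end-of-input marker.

In body → body cond: cond is at the end, add FOLLOW(body) = { c, i, t }.
In param → expr cond: cond is at the end, add FOLLOW(param) = { c, i, t }.
Union: FOLLOW(cond) = { c, i, t }.

{ c, i, t }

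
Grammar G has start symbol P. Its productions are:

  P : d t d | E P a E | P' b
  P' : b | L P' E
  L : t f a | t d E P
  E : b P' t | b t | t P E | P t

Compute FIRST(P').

{ b, t }

P' : b contributes {b}.
From P' : L P' E: add FIRST(L) = { t }.
Union: FIRST(P') = { b, t }.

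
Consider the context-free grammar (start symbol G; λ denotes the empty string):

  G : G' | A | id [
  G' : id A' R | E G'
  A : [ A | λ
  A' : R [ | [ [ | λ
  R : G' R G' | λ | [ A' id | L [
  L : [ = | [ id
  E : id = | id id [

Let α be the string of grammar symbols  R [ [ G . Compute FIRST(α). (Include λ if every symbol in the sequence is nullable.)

{ [, id }

Add FIRST(R)\{λ} = { [, id }; R is nullable, continue.
[ is a terminal; add {[} and stop.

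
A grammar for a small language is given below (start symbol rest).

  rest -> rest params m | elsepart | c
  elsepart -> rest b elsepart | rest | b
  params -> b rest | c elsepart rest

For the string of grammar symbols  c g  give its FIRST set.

c is a terminal; add {c} and stop.

{ c }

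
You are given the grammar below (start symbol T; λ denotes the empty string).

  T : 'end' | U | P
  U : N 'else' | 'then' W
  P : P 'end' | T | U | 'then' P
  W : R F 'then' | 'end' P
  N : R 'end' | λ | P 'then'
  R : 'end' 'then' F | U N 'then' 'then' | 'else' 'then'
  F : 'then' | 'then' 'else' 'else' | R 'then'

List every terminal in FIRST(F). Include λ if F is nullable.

F : 'then' contributes {'then'}.
F : 'then' 'else' 'else' contributes {'then'}.
From F : R 'then': add FIRST(R) = { 'else', 'end', 'then' }.
Union: FIRST(F) = { 'else', 'end', 'then' }.

{ 'else', 'end', 'then' }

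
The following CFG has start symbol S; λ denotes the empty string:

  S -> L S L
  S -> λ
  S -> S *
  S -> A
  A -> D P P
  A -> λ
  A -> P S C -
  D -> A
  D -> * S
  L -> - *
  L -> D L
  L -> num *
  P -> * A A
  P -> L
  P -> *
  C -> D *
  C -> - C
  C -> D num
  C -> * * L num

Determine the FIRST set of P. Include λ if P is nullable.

{ *, -, num }

P -> * A A contributes {*}.
From P -> L: add FIRST(L) = { *, -, num }.
P -> * contributes {*}.
Union: FIRST(P) = { *, -, num }.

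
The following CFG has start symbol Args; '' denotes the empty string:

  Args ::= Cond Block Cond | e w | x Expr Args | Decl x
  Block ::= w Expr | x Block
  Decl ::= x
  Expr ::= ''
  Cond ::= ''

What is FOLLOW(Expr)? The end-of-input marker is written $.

{ $, e, w, x }

In Args ::= x Expr Args: add FIRST(Args) = { e, w, x }.
In Block ::= w Expr: Expr is at the end, add FOLLOW(Block) = { $ }.
Union: FOLLOW(Expr) = { $, e, w, x }.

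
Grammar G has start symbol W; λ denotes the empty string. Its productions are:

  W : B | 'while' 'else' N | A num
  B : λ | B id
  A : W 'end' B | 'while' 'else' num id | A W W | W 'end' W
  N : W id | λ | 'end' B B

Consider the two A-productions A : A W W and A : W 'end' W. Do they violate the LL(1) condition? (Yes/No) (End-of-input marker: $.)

Yes

FIRST(A W W) = { 'end', 'while', id } and FIRST(W 'end' W) = { 'end', 'while', id }.
Both contain 'end', so the two alternatives are not disjoint — LL(1) conflict.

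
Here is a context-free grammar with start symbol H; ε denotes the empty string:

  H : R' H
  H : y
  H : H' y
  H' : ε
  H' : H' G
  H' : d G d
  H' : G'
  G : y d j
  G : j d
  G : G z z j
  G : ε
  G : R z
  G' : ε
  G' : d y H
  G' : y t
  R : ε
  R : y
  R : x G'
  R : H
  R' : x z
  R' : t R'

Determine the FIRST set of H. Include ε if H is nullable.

{ d, j, t, x, y, z }

From H : R' H: add FIRST(R') = { t, x }.
H : y contributes {y}.
From H : H' y: H' nullable, take FIRST(H') ∪ {y} = { d, j, t, x, y, z }.
Union: FIRST(H) = { d, j, t, x, y, z }.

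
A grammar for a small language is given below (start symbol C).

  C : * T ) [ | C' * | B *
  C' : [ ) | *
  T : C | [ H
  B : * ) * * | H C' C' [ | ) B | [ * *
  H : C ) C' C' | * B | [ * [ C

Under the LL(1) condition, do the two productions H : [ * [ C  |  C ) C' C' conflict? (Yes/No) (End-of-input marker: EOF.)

Yes

FIRST([ * [ C) = { [ } and FIRST(C ) C' C') = { ), *, [ }.
Both contain [, so the two alternatives are not disjoint — LL(1) conflict.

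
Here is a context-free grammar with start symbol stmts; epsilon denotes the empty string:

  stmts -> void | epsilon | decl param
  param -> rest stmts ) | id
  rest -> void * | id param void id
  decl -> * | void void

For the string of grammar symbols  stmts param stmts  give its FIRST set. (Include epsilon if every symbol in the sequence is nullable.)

Add FIRST(stmts)\{epsilon} = { *, void }; stmts is nullable, continue.
Add FIRST(param) = { id, void }; param is not nullable, stop.

{ *, id, void }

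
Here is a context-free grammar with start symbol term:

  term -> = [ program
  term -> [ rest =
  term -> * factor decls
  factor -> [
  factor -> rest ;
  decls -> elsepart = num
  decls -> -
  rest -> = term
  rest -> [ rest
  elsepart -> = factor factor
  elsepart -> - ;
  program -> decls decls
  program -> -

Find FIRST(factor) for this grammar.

{ =, [ }

factor -> [ contributes {[}.
From factor -> rest ;: add FIRST(rest) = { =, [ }.
Union: FIRST(factor) = { =, [ }.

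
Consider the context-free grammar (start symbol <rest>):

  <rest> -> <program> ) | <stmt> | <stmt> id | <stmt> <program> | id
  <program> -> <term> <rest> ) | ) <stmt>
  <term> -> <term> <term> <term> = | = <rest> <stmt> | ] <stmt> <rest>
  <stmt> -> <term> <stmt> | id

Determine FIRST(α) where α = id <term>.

id is a terminal; add {id} and stop.

{ id }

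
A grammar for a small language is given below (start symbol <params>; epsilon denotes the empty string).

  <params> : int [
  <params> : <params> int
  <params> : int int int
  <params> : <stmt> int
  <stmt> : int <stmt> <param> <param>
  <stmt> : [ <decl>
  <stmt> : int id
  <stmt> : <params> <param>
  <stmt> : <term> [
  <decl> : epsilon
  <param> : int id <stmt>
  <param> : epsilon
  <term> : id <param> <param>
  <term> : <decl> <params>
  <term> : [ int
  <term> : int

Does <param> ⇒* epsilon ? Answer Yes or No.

Yes

<param> has an epsilon-production, so <param> ⇒ epsilon.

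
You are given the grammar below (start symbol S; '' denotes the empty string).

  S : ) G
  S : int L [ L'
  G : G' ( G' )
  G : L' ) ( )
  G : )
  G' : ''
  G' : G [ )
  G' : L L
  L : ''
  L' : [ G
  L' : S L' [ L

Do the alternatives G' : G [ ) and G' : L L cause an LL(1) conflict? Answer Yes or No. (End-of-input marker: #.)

FIRST(G [ )) = { (, ), [, int } and FIRST(L L) = { '' }.
The second alternative is nullable and FOLLOW(G') = { (, ) } shares ( with FIRST of the first — conflict.

Yes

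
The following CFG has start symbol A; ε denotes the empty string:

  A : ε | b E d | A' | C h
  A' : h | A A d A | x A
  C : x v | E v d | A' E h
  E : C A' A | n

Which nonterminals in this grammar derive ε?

{ A }

Directly nullable (have an ε-production): A.
No other nonterminal has a production whose RHS symbols are all nullable.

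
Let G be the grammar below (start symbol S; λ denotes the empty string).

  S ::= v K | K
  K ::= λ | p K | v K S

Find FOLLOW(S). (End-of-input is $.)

S is the start symbol, so $ ∈ FOLLOW(S).
In K ::= v K S: S is at the end, add FOLLOW(K) = { $, p, v }.
Union: FOLLOW(S) = { $, p, v }.

{ $, p, v }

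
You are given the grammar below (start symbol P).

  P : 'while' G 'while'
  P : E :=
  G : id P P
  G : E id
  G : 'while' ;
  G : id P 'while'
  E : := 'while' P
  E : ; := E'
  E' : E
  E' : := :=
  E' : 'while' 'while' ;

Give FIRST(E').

{ 'while', :=, ; }

From E' : E: add FIRST(E) = { :=, ; }.
E' : := := contributes {:=}.
E' : 'while' 'while' ; contributes {'while'}.
Union: FIRST(E') = { 'while', :=, ; }.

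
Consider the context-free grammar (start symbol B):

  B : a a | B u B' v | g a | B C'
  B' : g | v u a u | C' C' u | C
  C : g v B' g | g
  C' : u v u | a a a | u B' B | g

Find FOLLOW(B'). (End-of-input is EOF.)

{ a, g, v }

In B : B u B' v: add FIRST(v) = { v }.
In C : g v B' g: add FIRST(g) = { g }.
In C' : u B' B: add FIRST(B) = { a, g }.
Union: FOLLOW(B') = { a, g, v }.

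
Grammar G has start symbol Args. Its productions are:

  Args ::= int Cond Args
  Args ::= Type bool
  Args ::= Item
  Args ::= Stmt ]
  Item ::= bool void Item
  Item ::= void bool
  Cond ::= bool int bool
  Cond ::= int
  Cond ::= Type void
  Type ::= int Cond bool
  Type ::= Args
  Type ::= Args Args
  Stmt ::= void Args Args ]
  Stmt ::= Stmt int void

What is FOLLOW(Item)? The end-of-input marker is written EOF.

{ EOF, ], bool, int, void }

In Args ::= Item: Item is at the end, add FOLLOW(Args) = { EOF, ], bool, int, void }.
In Item ::= bool void Item: Item is at the end, add FOLLOW(Item) = { EOF, ], bool, int, void }.
Union: FOLLOW(Item) = { EOF, ], bool, int, void }.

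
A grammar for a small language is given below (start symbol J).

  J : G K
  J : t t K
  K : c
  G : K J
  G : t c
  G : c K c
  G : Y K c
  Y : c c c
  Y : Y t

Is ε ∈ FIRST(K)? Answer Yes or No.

No

No nonterminal in this grammar is nullable.
No production of K has an RHS whose symbols are all nullable, so K is not nullable.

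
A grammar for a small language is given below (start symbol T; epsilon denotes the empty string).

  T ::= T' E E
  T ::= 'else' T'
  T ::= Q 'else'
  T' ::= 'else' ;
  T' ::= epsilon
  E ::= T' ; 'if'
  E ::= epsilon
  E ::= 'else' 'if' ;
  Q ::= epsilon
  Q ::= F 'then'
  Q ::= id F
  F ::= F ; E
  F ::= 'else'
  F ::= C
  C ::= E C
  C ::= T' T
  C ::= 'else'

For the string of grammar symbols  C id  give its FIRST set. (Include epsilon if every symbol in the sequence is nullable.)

Add FIRST(C)\{epsilon} = { 'else', 'then', ;, id }; C is nullable, continue.
id is a terminal; add {id} and stop.

{ 'else', 'then', ;, id }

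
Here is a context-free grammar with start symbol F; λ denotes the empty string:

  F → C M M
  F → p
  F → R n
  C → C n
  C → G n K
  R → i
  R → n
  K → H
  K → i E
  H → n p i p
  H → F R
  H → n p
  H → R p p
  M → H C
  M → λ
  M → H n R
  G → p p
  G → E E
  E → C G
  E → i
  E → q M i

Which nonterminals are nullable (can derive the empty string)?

Directly nullable (have an λ-production): M.
No other nonterminal has a production whose RHS symbols are all nullable.

{ M }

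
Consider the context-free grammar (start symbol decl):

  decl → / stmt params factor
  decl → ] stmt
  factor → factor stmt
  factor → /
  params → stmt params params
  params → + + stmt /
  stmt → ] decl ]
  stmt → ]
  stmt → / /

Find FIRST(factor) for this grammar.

From factor → factor stmt: add FIRST(factor) = { / }.
factor → / contributes {/}.
Union: FIRST(factor) = { / }.

{ / }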